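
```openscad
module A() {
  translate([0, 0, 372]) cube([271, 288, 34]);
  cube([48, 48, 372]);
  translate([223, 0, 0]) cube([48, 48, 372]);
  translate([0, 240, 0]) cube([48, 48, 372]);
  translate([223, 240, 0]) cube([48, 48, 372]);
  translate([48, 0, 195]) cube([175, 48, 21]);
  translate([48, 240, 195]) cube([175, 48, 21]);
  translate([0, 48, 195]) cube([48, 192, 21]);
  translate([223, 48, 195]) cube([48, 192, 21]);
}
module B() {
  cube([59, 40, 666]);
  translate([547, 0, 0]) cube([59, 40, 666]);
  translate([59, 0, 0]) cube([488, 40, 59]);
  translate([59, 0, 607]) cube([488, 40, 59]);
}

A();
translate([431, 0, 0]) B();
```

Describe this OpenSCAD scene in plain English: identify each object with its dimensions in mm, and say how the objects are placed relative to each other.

A is a simple wooden stool: a rectangular seat 271 mm (x) by 288 mm (y), 34 mm thick, top face at z = 406 mm, on four square legs, each 48×48 mm in cross-section. The legs rest on z = 0, each flush with a corner of the seat. Four stretchers, 48 mm wide and 21 mm tall, connect adjacent legs with their undersides at z = 195 mm, each running between the inner faces of the legs it joins and aligned with the legs' outer faces on the other axis.

B is a picture frame with a 488×548 mm rectangular opening (x by z) and a uniform 59 mm border on every side. Frame depth is 40 mm along y. It is built from two vertical stiles running the full outside height and two horizontal rails spanning the gap between the stiles.

The picture frame is on the floor beside the stool on its +x side.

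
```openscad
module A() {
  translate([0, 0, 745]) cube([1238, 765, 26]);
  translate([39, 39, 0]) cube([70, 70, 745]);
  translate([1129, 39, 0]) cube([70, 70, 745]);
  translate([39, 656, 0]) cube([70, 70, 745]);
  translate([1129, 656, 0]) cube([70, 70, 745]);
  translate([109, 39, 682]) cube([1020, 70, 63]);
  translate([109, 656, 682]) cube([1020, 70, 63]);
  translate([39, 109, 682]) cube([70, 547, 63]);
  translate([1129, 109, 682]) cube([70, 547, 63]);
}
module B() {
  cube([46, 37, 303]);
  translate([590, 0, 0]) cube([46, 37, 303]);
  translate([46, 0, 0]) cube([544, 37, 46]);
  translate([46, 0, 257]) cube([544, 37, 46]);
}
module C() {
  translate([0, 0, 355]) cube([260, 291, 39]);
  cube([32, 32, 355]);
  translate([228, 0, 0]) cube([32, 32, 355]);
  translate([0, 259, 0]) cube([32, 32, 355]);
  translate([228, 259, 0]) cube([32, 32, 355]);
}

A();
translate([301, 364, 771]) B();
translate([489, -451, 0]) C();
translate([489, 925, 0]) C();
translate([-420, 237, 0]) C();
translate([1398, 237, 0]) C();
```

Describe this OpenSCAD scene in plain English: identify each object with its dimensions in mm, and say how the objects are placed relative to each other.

A is a table: top 1238 mm (x) × 765 mm (y), 26 mm thick, upper face at z = 771 mm, on four 70×70 mm square legs, each inset 39 mm from the nearest pair of top edges, running from z = 0 to the bottom of the top. Four apron rails, 70 mm thick and 63 mm tall, run between adjacent legs with their top edges flush with the underside of the top and their outer faces flush with the legs' outer faces.

B is a rectangular picture frame lying in the x–z plane (depth along y). The opening is 544 mm wide (x) by 211 mm tall (z), surrounded by a border 46 mm wide on all four sides. The frame is 37 mm deep and is made of two full-height vertical stiles with two horizontal rails fitted between them.

C is a four-legged stool. The seat is 260×291 mm, 39 mm thick, top at z = 394 mm. It stands on four square legs, each 32×32 mm in cross-section, from z = 0 to the seat underside, each flush with a corner of the seat.

The picture frame is on top of the table, centred. Four stools sit around the table at the −y, +y, −x, +x sides.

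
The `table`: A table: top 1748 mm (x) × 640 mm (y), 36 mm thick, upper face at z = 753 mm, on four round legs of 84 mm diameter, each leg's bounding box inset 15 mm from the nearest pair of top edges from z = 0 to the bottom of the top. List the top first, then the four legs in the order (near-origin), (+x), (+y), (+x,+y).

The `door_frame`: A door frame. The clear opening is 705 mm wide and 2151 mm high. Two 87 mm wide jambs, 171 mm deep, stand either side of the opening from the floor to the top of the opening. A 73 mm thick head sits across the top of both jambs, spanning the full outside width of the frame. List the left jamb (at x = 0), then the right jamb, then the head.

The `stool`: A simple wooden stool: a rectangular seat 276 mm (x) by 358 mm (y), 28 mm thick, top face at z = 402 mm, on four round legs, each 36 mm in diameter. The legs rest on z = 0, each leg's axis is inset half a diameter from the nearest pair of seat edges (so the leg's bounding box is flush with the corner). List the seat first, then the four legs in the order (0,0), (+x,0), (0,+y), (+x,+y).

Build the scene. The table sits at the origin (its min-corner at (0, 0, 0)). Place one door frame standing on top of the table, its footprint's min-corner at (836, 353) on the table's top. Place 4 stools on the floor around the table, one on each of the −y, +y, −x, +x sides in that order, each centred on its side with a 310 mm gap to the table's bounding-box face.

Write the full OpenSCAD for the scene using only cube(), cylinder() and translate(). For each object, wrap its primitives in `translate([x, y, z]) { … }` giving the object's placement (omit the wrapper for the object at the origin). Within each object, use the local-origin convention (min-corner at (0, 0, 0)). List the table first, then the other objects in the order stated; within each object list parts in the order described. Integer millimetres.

translate([0, 0, 717]) cube([1748, 640, 36]);
translate([57, 57, 0]) cylinder(h = 717, r = 42);
translate([1691, 57, 0]) cylinder(h = 717, r = 42);
translate([57, 583, 0]) cylinder(h = 717, r = 42);
translate([1691, 583, 0]) cylinder(h = 717, r = 42);
translate([836, 353, 753]) {
  cube([87, 171, 2151]);
  translate([792, 0, 0]) cube([87, 171, 2151]);
  translate([0, 0, 2151]) cube([879, 171, 73]);
}
translate([736, -668, 0]) {
  translate([0, 0, 374]) cube([276, 358, 28]);
  translate([18, 18, 0]) cylinder(h = 374, r = 18);
  translate([258, 18, 0]) cylinder(h = 374, r = 18);
  translate([18, 340, 0]) cylinder(h = 374, r = 18);
  translate([258, 340, 0]) cylinder(h = 374, r = 18);
}
translate([736, 950, 0]) {
  translate([0, 0, 374]) cube([276, 358, 28]);
  translate([18, 18, 0]) cylinder(h = 374, r = 18);
  translate([258, 18, 0]) cylinder(h = 374, r = 18);
  translate([18, 340, 0]) cylinder(h = 374, r = 18);
  translate([258, 340, 0]) cylinder(h = 374, r = 18);
}
translate([-586, 141, 0]) {
  translate([0, 0, 374]) cube([276, 358, 28]);
  translate([18, 18, 0]) cylinder(h = 374, r = 18);
  translate([258, 18, 0]) cylinder(h = 374, r = 18);
  translate([18, 340, 0]) cylinder(h = 374, r = 18);
  translate([258, 340, 0]) cylinder(h = 374, r = 18);
}
translate([2058, 141, 0]) {
  translate([0, 0, 374]) cube([276, 358, 28]);
  translate([18, 18, 0]) cylinder(h = 374, r = 18);
  translate([258, 18, 0]) cylinder(h = 374, r = 18);
  translate([18, 340, 0]) cylinder(h = 374, r = 18);
  translate([258, 340, 0]) cylinder(h = 374, r = 18);
}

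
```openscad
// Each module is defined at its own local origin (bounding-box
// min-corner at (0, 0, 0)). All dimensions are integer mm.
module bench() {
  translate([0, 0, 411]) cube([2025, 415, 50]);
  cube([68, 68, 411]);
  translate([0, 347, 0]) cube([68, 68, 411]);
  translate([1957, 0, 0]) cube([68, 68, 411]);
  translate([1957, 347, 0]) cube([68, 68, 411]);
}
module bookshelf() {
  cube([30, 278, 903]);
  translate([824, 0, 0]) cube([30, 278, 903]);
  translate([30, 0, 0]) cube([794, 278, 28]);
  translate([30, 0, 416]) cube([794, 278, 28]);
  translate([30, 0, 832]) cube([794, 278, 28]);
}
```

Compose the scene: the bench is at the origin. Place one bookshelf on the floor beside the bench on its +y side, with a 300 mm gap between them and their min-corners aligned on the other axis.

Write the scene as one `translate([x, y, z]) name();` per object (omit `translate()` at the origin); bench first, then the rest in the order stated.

bench();
translate([0, 715, 0]) bookshelf();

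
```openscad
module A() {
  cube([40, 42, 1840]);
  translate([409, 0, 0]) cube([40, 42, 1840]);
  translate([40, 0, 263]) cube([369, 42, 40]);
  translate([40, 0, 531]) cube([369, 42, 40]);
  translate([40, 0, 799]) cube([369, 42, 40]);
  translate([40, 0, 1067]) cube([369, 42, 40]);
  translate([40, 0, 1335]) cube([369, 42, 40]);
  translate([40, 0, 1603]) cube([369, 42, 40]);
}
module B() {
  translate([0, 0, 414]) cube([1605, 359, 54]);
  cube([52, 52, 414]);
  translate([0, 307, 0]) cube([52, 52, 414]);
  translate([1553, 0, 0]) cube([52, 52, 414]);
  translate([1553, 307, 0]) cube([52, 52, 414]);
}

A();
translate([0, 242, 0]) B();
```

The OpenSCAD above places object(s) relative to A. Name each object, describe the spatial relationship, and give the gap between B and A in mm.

The bench's nearest face is 200 mm from the ladder's +y face.

A is a ladder. B is a bench. The bench is on the floor beside the ladder on its +y side. The gap between the bench and the ladder is 200 mm.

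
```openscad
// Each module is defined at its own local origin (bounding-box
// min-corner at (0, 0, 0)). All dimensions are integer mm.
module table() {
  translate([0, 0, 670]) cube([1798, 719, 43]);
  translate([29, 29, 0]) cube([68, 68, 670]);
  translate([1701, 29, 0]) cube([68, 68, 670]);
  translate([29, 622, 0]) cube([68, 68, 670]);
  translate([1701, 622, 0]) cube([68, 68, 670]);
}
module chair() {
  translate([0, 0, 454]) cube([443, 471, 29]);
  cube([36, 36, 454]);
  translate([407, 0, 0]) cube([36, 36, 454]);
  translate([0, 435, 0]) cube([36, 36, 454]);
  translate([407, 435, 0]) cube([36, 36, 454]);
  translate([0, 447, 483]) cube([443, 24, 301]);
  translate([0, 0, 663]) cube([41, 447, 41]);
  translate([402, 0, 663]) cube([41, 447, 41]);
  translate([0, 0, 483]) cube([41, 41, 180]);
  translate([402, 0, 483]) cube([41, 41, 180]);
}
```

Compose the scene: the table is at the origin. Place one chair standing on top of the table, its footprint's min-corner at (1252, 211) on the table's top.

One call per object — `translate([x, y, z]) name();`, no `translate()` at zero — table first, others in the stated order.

table();
translate([1252, 211, 713]) chair();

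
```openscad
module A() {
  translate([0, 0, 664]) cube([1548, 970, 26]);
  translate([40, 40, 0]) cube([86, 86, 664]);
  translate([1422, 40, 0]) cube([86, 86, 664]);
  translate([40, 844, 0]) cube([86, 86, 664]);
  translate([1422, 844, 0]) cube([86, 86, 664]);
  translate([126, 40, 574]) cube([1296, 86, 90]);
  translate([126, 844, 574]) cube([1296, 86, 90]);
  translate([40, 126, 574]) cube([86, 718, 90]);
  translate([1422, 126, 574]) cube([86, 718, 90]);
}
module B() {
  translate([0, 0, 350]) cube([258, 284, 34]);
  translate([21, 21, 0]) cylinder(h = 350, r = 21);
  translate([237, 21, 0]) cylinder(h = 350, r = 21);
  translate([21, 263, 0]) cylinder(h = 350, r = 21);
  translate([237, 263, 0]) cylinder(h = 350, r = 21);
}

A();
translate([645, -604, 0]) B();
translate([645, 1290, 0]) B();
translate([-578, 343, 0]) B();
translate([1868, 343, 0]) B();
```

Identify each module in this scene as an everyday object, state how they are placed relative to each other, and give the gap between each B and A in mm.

Each stool's nearest face is 320 mm from the table's bounding box.

A is a table. B is a stool. Four stools sit around the table at the −y, +y, −x, +x sides. The gap between each stool and the table is 320 mm.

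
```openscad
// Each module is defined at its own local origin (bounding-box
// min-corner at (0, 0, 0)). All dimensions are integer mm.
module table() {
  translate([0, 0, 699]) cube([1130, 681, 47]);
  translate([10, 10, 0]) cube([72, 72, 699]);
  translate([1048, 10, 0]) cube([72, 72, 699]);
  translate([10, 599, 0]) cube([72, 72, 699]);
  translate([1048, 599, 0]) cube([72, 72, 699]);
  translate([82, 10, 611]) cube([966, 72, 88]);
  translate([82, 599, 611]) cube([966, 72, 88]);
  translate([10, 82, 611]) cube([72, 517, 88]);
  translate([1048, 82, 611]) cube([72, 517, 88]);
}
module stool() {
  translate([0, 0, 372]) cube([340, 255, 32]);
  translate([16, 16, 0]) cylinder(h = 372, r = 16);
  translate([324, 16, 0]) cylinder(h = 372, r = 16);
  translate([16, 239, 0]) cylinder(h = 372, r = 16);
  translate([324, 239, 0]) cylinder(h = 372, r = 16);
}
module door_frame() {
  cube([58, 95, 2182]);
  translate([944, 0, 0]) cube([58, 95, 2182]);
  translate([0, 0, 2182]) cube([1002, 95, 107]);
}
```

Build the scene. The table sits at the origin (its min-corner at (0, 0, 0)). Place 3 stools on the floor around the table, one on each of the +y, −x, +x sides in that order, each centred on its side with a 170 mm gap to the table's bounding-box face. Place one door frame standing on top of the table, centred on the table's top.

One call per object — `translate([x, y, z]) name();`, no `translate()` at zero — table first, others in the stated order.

table();
translate([395, 851, 0]) stool();
translate([-510, 213, 0]) stool();
translate([1300, 213, 0]) stool();
translate([64, 293, 746]) door_frame();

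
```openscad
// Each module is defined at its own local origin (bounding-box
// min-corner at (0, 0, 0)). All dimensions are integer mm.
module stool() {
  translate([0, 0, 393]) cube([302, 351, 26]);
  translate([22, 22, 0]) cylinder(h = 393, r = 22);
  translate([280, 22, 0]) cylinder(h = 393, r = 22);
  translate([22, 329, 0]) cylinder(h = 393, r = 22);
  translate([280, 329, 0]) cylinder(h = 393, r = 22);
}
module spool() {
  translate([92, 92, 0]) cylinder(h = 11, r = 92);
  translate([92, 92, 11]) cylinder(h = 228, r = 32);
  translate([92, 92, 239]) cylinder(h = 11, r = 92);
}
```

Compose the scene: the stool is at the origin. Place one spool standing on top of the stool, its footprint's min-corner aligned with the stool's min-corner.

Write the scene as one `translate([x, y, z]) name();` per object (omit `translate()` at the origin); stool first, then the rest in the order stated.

stool();
translate([0, 0, 419]) spool();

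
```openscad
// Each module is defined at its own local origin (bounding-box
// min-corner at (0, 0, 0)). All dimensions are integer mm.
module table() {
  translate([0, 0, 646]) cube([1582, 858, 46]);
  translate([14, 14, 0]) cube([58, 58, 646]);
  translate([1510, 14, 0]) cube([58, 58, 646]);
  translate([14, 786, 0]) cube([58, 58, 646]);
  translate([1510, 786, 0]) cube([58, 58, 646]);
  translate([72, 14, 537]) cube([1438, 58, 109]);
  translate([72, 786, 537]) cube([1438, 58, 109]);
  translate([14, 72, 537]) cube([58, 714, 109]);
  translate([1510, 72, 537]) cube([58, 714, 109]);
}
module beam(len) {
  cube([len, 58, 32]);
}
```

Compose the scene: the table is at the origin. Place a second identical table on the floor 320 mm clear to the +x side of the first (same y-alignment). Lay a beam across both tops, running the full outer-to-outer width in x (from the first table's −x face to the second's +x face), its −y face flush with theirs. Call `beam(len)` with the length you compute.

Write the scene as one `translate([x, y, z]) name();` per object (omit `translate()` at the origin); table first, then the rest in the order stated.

table();
translate([1902, 0, 0]) table();
translate([0, 0, 692]) beam(3484);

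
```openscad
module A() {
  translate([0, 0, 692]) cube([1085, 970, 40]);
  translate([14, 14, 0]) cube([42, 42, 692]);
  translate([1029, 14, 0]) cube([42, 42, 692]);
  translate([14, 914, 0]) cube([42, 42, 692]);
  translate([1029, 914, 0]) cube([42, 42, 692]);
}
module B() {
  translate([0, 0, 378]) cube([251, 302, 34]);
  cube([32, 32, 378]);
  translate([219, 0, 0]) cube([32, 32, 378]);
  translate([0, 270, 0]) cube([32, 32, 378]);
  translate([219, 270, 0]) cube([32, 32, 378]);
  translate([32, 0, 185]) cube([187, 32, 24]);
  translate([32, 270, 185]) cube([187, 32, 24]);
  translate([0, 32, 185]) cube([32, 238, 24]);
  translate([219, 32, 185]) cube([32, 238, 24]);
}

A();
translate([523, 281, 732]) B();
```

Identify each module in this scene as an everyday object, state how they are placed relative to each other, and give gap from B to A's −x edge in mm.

A is a table. B is a stool. The stool is on top of the table. The gap from the stool to the table's −x edge is 523 mm.

The stool's min-x is at 523; the table's min-x is 0; gap = 523 mm.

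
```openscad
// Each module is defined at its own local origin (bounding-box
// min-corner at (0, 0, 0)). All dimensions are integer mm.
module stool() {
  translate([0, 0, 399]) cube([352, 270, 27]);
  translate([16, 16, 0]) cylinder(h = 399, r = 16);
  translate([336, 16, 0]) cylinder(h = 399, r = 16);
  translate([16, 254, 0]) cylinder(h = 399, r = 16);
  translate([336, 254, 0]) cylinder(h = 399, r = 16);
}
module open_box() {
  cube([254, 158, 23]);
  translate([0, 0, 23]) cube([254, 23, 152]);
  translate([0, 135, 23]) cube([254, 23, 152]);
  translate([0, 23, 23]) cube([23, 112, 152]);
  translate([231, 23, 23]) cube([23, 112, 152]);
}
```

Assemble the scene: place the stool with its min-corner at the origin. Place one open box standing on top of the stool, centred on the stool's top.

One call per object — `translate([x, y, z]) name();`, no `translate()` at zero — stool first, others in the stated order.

stool();
translate([49, 56, 426]) open_box();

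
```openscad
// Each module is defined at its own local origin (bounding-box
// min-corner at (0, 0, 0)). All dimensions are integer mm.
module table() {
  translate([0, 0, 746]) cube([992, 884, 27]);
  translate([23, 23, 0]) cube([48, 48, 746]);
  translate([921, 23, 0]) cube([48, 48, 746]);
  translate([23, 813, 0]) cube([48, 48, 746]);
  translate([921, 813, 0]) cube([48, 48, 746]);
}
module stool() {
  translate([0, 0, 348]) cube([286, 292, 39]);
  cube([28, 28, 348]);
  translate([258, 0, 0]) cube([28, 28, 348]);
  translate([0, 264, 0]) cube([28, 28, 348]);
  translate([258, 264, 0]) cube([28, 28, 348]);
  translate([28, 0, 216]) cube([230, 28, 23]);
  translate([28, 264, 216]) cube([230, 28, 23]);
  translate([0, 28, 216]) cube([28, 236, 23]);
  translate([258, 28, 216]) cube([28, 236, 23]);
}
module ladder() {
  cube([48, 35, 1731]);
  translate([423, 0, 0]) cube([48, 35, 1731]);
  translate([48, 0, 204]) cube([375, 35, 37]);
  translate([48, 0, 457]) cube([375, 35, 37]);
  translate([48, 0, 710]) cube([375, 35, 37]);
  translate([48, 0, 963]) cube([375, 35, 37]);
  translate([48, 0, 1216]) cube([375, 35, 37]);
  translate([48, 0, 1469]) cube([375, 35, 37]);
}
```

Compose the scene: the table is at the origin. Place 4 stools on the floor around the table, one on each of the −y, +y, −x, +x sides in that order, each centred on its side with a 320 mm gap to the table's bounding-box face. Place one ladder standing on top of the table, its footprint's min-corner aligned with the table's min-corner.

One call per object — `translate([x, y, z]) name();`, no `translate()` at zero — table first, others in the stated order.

table();
translate([353, -612, 0]) stool();
translate([353, 1204, 0]) stool();
translate([-606, 296, 0]) stool();
translate([1312, 296, 0]) stool();
translate([0, 0, 773]) ladder();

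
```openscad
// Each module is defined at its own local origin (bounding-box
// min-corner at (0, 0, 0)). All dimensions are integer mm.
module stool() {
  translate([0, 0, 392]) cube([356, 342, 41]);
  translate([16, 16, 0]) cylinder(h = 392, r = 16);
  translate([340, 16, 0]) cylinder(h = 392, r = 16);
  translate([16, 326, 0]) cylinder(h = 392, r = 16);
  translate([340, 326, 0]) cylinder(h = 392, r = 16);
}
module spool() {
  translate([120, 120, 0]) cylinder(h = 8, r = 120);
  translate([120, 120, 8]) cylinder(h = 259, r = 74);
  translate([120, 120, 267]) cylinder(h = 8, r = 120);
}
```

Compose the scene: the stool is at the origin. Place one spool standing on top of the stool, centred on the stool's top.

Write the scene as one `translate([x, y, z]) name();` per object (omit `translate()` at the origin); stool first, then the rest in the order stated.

stool();
translate([58, 51, 433]) spool();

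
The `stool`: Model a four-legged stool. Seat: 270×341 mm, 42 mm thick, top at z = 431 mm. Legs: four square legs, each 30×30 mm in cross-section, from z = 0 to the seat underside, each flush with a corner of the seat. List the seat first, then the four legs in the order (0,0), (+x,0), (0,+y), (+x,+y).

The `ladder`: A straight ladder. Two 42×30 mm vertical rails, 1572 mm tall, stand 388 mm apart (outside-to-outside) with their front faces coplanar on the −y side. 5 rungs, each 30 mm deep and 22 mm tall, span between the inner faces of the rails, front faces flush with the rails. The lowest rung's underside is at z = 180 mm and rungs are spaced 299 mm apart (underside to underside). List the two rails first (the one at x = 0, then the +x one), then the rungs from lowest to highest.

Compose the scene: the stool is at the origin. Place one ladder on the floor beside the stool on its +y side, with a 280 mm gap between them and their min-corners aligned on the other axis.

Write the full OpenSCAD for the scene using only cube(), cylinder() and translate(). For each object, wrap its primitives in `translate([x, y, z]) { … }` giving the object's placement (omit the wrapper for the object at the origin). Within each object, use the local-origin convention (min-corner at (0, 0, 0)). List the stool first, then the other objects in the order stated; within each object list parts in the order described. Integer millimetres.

translate([0, 0, 389]) cube([270, 341, 42]);
cube([30, 30, 389]);
translate([240, 0, 0]) cube([30, 30, 389]);
translate([0, 311, 0]) cube([30, 30, 389]);
translate([240, 311, 0]) cube([30, 30, 389]);
translate([0, 621, 0]) {
  cube([42, 30, 1572]);
  translate([346, 0, 0]) cube([42, 30, 1572]);
  translate([42, 0, 180]) cube([304, 30, 22]);
  translate([42, 0, 479]) cube([304, 30, 22]);
  translate([42, 0, 778]) cube([304, 30, 22]);
  translate([42, 0, 1077]) cube([304, 30, 22]);
  translate([42, 0, 1376]) cube([304, 30, 22]);
}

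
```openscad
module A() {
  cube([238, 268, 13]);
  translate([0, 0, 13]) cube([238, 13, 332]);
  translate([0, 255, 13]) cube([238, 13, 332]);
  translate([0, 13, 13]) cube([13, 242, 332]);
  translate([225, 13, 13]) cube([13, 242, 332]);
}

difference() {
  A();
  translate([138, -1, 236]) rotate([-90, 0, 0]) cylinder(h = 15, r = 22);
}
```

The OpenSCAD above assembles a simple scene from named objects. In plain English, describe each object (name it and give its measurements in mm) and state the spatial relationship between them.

A is an open storage box with external size 238×268×345 mm and wall thickness 13 mm (the base is also 13 mm thick). The base covers the whole footprint; the four walls stand on the base, with the y-facing walls full-width and the x-facing walls fitting between their inner faces.

The open box has a circular hole of radius 22 mm through its front wall, centred at (x = 138, z = 236).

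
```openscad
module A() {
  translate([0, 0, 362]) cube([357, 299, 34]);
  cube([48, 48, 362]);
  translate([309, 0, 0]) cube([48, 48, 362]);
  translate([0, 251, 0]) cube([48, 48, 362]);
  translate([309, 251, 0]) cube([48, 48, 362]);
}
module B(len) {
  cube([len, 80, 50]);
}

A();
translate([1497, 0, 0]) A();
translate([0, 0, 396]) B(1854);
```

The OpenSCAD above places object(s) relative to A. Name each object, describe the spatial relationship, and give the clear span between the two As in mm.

Second stool starts at x = 1497; first ends at x = 357; clear span = 1497 − 357 = 1140 mm.

A is a stool. B is a beam. A beam spans the tops of two stools. The clear span between the two stools is 1140 mm.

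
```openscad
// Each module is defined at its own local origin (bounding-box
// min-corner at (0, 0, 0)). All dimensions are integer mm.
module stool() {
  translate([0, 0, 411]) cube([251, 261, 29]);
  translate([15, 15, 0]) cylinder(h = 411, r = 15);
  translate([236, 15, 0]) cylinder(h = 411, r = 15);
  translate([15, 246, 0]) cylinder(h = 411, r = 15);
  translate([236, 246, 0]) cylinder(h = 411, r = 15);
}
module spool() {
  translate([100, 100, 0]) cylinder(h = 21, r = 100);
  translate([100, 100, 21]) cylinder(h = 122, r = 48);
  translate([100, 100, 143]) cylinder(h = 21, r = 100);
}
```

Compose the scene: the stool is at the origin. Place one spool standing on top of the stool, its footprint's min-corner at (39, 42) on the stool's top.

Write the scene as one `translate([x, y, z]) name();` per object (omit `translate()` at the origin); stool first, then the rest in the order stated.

stool();
translate([39, 42, 440]) spool();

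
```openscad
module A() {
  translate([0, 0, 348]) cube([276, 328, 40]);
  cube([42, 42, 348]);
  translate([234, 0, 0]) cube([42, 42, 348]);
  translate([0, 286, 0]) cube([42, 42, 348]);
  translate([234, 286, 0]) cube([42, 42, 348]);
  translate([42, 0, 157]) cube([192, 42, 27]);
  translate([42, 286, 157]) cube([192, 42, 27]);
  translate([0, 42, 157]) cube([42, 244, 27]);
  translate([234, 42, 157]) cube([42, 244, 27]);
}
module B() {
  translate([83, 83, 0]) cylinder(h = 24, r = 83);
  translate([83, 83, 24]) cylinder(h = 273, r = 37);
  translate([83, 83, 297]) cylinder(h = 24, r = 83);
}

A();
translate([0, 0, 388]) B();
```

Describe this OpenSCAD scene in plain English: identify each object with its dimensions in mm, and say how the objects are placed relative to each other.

A is a four-legged stool. The seat is 276×328 mm, 40 mm thick, top at z = 388 mm. It stands on four square legs, each 42×42 mm in cross-section, from z = 0 to the seat underside, each flush with a corner of the seat. Four stretchers, 42 mm wide and 27 mm tall, connect adjacent legs with their undersides at z = 157 mm, each running between the inner faces of the legs it joins and aligned with the legs' outer faces on the other axis.

B is a spool: two coaxial disc flanges of radius 83 mm and thickness 24 mm, joined by a core cylinder of radius 37 mm and height 273 mm. The lower flange rests on z = 0 and the three cylinders share a vertical axis.

The spool is on top of the stool.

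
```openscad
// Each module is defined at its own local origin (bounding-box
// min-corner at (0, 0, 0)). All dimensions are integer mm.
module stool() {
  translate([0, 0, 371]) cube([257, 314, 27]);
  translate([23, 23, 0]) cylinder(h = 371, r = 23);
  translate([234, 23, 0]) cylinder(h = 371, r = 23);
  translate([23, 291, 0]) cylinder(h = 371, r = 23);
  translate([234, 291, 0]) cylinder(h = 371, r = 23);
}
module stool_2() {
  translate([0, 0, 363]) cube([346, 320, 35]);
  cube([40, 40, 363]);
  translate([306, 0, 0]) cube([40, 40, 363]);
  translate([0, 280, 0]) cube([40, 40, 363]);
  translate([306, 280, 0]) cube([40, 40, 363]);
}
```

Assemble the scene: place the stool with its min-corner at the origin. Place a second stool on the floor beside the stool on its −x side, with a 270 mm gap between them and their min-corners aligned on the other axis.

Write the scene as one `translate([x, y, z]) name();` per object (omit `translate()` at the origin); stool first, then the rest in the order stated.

stool();
translate([-616, 0, 0]) stool_2();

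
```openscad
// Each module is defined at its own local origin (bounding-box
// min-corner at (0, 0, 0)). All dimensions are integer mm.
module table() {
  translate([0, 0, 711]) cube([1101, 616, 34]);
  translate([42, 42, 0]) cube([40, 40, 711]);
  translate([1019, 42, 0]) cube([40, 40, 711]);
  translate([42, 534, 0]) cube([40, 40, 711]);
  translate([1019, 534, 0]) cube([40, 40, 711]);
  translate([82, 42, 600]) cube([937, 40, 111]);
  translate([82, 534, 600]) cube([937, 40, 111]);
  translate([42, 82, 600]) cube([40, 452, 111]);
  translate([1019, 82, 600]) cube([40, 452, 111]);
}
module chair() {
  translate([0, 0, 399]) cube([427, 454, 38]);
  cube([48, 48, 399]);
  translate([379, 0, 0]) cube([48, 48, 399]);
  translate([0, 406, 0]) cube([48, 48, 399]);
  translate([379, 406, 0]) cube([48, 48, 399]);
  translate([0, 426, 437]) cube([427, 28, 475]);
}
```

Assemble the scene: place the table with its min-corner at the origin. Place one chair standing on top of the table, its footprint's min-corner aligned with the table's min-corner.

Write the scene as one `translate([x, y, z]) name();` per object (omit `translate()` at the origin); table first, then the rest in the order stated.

table();
translate([0, 0, 745]) chair();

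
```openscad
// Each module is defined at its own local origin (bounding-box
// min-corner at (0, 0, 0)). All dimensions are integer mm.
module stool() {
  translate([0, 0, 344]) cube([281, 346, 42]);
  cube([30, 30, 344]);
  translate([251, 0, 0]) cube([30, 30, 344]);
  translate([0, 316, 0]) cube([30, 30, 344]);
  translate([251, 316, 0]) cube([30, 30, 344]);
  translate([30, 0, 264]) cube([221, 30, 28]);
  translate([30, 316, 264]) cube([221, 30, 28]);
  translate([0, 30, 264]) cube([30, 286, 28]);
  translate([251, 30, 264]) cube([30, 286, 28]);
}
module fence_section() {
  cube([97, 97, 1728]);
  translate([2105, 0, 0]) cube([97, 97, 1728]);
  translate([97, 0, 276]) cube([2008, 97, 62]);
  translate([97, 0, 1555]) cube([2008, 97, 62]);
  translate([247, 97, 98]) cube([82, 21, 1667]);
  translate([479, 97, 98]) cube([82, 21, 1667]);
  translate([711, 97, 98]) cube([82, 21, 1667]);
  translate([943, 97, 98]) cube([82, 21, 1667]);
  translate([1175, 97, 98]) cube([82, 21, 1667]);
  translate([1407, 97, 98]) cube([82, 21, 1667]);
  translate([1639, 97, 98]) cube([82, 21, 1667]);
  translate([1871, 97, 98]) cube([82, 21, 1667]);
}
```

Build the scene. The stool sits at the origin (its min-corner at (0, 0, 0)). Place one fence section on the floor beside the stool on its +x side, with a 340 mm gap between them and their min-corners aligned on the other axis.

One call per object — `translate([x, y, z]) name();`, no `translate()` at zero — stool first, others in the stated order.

stool();
translate([621, 0, 0]) fence_section();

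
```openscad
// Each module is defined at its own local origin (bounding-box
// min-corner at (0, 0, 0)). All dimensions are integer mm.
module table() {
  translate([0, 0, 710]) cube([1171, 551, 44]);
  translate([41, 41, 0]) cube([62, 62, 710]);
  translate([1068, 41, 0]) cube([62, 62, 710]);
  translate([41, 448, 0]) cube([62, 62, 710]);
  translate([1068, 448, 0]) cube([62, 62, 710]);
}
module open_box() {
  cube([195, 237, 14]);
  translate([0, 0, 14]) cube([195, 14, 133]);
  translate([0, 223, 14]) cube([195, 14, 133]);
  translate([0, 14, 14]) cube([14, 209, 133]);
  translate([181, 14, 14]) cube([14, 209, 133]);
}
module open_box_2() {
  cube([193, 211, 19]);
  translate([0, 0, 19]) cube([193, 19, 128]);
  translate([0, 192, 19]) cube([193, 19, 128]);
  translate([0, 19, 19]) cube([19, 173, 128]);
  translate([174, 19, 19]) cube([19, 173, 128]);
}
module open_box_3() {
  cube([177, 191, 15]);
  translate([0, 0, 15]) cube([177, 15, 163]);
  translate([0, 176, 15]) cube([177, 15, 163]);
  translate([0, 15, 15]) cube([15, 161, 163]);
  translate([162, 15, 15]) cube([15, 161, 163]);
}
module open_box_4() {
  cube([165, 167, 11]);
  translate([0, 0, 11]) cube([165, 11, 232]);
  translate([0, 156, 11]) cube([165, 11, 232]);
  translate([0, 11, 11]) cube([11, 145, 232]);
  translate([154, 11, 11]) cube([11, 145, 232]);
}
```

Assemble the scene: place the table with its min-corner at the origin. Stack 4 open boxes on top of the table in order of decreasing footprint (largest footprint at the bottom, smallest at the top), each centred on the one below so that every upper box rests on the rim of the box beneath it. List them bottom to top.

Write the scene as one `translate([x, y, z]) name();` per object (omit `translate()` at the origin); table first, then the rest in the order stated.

table();
translate([488, 157, 754]) open_box();
translate([489, 170, 901]) open_box_2();
translate([497, 180, 1048]) open_box_3();
translate([503, 192, 1226]) open_box_4();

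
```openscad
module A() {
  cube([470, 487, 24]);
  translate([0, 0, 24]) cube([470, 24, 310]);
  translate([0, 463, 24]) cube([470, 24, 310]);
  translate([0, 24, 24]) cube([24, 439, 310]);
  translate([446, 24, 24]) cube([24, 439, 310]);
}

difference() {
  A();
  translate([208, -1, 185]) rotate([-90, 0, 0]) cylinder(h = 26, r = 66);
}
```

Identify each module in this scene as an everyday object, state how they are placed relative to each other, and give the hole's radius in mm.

A is an open box. The open box has a circular hole through its front wall. The hole's radius is 66 mm.

The subtracted cylinder has r = 66 mm.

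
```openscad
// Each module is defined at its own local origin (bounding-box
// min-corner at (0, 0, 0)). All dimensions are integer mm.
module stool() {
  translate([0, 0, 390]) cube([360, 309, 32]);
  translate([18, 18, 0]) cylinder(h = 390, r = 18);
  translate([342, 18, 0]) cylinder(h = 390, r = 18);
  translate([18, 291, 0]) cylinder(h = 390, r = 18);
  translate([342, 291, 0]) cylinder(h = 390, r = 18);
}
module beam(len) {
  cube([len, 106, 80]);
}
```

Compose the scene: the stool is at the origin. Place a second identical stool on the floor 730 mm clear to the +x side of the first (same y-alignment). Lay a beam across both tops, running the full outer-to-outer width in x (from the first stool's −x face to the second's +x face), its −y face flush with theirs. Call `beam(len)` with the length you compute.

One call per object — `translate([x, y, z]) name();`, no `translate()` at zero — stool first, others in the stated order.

stool();
translate([1090, 0, 0]) stool();
translate([0, 0, 422]) beam(1450);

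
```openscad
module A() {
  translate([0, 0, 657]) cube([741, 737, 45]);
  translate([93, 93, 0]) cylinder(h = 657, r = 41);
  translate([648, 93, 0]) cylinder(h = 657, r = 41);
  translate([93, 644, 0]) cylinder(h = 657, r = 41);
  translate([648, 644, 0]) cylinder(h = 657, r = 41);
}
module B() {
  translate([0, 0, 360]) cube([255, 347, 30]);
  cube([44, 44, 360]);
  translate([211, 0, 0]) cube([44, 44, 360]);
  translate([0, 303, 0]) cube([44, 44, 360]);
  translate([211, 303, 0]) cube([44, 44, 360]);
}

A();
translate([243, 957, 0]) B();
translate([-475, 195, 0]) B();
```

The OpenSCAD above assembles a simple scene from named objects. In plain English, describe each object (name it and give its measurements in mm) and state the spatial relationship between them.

A is a rectangular dining table. The top is 741×737×45 mm with its upper surface at z = 702 mm. It stands on four round legs of 82 mm diameter, each leg's bounding box inset 52 mm from the nearest pair of top edges, running from the floor to the underside of the top.

B is a simple wooden stool: a rectangular seat 255 mm (x) by 347 mm (y), 30 mm thick, top face at z = 390 mm, on four square legs, each 44×44 mm in cross-section. The legs rest on z = 0, each flush with a corner of the seat.

Two stools sit around the table at the +y, −x sides.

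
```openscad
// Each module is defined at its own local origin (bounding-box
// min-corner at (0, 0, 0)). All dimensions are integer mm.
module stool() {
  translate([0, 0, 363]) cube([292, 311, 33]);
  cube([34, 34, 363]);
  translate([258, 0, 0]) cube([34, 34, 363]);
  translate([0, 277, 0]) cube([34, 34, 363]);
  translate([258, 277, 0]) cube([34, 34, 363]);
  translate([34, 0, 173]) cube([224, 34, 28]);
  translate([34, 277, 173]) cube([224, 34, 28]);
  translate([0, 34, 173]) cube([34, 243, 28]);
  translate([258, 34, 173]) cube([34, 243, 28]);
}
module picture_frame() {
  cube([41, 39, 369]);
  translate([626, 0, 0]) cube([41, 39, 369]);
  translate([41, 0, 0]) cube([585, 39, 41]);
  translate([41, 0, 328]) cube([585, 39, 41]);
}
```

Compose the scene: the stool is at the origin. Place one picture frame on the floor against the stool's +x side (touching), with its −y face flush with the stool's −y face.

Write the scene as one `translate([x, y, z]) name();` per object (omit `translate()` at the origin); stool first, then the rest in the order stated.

stool();
translate([292, 0, 0]) picture_frame();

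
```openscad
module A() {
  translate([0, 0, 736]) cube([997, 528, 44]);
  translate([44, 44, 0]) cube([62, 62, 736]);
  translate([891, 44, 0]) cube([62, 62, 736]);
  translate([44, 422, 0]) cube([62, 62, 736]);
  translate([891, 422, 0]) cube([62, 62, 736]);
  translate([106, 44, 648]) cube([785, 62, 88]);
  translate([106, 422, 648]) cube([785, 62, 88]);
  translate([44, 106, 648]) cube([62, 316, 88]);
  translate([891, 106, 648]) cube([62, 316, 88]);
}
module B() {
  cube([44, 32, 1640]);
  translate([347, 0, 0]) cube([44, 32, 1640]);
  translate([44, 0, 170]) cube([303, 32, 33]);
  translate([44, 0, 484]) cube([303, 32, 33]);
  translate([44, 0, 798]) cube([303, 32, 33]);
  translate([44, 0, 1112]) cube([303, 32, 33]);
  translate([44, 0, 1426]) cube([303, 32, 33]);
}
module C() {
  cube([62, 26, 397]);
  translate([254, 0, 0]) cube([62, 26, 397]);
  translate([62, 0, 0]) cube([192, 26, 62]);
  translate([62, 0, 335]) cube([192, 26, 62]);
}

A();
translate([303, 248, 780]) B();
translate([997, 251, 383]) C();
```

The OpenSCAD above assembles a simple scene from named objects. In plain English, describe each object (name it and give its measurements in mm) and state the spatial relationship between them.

A is a table: top 997 mm (x) × 528 mm (y), 44 mm thick, upper face at z = 780 mm, on four 62×62 mm square legs, each inset 44 mm from the nearest pair of top edges, running from z = 0 to the bottom of the top. Four apron rails, 62 mm thick and 88 mm tall, run between adjacent legs with their top edges flush with the underside of the top and their outer faces flush with the legs' outer faces.

B is a wooden ladder with two side rails of 44×32 mm section and 1640 mm height, set 391 mm apart overall. Between them run 5 rectangular rungs (32 mm deep, 33 mm thick), front faces flush with the rails' −y face. The bottom of the first rung is 170 mm above the floor and each subsequent rung is 314 mm higher than the one below.

C is a rectangular picture frame lying in the x–z plane (depth along y). The opening is 192 mm wide (x) by 273 mm tall (z), surrounded by a border 62 mm wide on all four sides. The frame is 26 mm deep and is made of two full-height vertical stiles with two horizontal rails fitted between them.

The ladder is on top of the table, centred. The picture frame is beside the table with their tops flush at z = 780.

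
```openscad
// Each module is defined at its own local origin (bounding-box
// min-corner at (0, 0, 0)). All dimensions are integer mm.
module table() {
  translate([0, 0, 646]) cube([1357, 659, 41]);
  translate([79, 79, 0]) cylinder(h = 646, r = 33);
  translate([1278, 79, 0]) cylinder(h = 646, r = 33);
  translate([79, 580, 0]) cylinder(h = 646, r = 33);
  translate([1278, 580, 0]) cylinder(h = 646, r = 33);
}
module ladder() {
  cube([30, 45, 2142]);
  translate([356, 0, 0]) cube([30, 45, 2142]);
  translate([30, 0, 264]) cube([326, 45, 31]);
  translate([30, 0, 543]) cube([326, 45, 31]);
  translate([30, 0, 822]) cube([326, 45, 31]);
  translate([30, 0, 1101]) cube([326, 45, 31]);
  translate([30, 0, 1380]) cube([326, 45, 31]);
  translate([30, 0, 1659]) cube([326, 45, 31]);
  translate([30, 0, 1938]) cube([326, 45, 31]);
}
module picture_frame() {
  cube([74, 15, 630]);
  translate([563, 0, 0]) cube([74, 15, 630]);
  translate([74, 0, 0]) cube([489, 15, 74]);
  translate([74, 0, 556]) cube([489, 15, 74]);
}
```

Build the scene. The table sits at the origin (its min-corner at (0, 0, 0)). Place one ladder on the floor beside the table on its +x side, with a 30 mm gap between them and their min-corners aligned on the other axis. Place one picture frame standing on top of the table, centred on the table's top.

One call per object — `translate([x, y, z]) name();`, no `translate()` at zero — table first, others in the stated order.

table();
translate([1387, 0, 0]) ladder();
translate([360, 322, 687]) picture_frame();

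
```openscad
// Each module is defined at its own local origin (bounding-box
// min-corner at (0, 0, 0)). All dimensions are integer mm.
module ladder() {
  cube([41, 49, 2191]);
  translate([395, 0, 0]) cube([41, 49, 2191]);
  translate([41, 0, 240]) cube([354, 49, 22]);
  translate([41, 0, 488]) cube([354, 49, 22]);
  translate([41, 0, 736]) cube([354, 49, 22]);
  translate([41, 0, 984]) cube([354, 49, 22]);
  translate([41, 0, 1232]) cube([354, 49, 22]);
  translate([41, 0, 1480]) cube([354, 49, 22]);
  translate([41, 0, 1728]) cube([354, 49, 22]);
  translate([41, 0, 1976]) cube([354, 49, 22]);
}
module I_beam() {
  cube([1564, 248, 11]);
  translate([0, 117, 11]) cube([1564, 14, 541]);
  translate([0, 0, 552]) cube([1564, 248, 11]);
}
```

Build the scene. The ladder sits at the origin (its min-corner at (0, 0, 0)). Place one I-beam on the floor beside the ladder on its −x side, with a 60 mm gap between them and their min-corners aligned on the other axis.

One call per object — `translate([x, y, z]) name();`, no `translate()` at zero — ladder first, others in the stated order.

ladder();
translate([-1624, 0, 0]) I_beam();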